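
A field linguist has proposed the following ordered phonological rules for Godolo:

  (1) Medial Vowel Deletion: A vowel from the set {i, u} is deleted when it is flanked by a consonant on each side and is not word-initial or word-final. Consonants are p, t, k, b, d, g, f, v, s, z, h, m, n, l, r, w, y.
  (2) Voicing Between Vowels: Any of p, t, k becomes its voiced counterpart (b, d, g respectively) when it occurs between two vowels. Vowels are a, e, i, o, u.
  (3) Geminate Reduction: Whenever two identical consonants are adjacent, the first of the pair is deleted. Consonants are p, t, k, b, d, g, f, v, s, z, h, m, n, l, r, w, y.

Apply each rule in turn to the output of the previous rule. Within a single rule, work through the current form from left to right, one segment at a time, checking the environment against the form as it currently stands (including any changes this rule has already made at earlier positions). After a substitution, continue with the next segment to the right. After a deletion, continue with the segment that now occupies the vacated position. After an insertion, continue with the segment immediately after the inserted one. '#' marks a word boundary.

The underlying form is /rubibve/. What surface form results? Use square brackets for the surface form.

[rbve]

(1) Medial Vowel Deletion: [rubibve] → [rbbve]
(2) Voicing Between Vowels: no change — [rbbve]
(3) Geminate Reduction: [rbbve] → [rbve]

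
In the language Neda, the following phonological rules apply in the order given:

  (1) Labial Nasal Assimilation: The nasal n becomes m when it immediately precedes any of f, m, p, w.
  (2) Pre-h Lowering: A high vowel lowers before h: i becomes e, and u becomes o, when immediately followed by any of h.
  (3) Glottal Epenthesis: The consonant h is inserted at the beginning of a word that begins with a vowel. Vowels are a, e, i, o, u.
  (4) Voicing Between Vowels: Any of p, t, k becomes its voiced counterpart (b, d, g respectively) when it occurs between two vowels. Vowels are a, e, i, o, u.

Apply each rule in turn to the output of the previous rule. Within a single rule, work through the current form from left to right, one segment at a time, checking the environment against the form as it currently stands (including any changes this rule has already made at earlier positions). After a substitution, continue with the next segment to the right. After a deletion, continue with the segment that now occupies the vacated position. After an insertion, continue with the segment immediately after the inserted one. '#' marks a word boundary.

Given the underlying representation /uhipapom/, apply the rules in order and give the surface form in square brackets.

(1) Labial Nasal Assimilation: no change — [uhipapom]
(2) Pre-h Lowering: [uhipapom] → [ohipapom]
(3) Glottal Epenthesis: [ohipapom] → [hohipapom]
(4) Voicing Between Vowels: [hohipapom] → [hohibabom]

[hohibabom]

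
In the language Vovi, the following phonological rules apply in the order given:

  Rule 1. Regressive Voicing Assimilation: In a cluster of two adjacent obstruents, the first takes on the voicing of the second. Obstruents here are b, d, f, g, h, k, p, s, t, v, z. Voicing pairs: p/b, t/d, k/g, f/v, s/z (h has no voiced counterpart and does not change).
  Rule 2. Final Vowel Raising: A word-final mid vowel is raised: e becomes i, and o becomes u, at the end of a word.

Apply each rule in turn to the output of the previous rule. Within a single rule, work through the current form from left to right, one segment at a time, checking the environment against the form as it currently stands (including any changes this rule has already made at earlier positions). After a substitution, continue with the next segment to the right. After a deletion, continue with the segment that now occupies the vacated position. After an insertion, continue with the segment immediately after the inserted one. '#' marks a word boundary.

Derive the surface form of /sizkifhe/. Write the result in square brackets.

Rule 1 Regressive Voicing Assimilation: [sizkifhe] → [siskifhe]
Rule 2 Final Vowel Raising: [siskifhe] → [siskifhi]

[siskifhi]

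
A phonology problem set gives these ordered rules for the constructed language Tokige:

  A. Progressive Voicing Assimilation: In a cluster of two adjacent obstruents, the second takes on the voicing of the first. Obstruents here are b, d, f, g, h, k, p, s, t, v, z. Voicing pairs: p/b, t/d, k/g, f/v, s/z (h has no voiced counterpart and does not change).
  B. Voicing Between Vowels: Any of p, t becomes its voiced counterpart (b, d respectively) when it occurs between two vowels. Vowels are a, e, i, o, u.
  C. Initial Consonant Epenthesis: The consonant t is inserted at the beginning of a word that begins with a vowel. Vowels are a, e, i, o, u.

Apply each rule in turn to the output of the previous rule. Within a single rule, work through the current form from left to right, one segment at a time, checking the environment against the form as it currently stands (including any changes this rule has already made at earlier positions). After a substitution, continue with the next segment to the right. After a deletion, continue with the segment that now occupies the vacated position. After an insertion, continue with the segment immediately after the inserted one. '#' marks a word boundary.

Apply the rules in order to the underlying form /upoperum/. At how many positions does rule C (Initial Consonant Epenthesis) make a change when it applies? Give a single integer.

A Progressive Voicing Assimilation: no change — [upoperum]
B Voicing Between Vowels: [upoperum] → [uboberum]
C Initial Consonant Epenthesis: [uboberum] → [tuboberum]
Rule C changed 1 position(s).

1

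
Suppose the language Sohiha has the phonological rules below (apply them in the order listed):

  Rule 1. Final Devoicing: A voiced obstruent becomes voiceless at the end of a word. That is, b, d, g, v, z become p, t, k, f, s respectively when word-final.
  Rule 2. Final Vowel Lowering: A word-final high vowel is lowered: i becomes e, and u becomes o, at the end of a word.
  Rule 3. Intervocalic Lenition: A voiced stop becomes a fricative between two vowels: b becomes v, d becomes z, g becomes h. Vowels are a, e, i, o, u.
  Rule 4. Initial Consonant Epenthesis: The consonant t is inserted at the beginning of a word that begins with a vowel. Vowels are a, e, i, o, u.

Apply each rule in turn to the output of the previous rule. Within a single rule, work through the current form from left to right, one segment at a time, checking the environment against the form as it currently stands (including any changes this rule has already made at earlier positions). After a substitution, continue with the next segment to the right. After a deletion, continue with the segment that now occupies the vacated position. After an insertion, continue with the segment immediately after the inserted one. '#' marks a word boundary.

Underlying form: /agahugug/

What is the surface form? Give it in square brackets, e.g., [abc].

[tahahuhuk]

Rule 1 Final Devoicing: [agahugug] → [agahuguk]
Rule 2 Final Vowel Lowering: no change — [agahuguk]
Rule 3 Intervocalic Lenition: [agahuguk] → [ahahuhuk]
Rule 4 Initial Consonant Epenthesis: [ahahuhuk] → [tahahuhuk]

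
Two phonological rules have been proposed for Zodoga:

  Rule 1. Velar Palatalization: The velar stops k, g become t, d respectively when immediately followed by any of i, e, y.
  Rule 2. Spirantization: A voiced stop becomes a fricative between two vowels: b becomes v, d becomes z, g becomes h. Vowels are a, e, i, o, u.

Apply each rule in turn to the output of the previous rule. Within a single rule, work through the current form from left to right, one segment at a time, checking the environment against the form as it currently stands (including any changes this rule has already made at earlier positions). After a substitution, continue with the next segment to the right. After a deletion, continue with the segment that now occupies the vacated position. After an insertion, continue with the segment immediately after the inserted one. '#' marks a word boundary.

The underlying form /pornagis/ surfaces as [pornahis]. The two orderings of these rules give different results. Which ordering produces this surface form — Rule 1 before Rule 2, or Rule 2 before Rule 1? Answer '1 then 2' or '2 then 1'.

Order 1 then 2:
  1 Velar Palatalization: [pornagis] → [pornadis]
  2 Spirantization: [pornadis] → [pornazis]
  result: [pornazis]
Order 2 then 1:
  2 Spirantization: [pornagis] → [pornahis]
  1 Velar Palatalization: no change — [pornahis]
  result: [pornahis]

2 then 1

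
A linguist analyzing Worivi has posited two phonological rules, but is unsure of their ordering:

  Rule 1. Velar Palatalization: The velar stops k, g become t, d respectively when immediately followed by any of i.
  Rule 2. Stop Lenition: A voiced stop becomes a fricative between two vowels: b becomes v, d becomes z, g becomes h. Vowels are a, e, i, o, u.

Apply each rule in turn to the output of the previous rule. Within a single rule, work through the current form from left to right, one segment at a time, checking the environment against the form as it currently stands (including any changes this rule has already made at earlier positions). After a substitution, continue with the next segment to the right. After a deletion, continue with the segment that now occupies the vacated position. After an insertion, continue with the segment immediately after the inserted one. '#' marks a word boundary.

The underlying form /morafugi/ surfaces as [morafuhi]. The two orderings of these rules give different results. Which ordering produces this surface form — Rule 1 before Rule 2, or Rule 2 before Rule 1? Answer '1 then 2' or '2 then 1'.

Order 1 then 2:
  1 Velar Palatalization: [morafugi] → [morafudi]
  2 Stop Lenition: [morafudi] → [morafuzi]
  result: [morafuzi]
Order 2 then 1:
  2 Stop Lenition: [morafugi] → [morafuhi]
  1 Velar Palatalization: no change — [morafuhi]
  result: [morafuhi]

2 then 1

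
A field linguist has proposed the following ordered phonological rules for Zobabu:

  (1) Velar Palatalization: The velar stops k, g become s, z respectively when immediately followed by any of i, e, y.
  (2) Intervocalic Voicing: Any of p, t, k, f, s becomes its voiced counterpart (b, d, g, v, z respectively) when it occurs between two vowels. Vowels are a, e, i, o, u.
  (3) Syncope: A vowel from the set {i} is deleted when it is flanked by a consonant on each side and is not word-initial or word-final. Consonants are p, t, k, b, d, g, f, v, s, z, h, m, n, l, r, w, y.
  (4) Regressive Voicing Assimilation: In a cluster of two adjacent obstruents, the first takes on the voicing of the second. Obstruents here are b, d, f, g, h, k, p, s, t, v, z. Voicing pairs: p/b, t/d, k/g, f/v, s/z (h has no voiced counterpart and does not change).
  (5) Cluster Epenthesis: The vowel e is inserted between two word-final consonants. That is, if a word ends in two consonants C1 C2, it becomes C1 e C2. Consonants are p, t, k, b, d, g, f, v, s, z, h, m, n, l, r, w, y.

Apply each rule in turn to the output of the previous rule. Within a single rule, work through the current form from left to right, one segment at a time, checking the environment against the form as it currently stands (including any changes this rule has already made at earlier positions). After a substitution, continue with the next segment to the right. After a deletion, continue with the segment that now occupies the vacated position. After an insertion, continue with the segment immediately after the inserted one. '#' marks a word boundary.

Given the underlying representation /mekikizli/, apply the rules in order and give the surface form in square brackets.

[mezzzli]

(1) Velar Palatalization: [mekikizli] → [mesisizli]
(2) Intervocalic Voicing: [mesisizli] → [mezizizli]
(3) Syncope: [mezizizli] → [mezzzli]
(4) Regressive Voicing Assimilation: no change — [mezzzli]
(5) Cluster Epenthesis: no change — [mezzzli]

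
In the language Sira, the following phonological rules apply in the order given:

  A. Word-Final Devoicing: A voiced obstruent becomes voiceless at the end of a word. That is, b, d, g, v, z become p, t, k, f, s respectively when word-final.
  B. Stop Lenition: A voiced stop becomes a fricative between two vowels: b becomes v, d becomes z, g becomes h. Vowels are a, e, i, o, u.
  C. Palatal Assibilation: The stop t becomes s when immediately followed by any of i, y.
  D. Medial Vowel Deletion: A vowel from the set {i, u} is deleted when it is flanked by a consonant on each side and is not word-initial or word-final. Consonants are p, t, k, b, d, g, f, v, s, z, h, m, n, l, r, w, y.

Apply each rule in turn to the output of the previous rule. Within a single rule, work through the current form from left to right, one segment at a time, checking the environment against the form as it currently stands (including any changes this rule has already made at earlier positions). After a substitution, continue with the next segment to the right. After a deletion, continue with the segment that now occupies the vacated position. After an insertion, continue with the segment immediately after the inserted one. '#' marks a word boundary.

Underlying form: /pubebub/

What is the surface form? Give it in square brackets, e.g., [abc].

[pvevp]

A Word-Final Devoicing: [pubebub] → [pubebup]
B Stop Lenition: [pubebup] → [puvevup]
C Palatal Assibilation: no change — [puvevup]
D Medial Vowel Deletion: [puvevup] → [pvevp]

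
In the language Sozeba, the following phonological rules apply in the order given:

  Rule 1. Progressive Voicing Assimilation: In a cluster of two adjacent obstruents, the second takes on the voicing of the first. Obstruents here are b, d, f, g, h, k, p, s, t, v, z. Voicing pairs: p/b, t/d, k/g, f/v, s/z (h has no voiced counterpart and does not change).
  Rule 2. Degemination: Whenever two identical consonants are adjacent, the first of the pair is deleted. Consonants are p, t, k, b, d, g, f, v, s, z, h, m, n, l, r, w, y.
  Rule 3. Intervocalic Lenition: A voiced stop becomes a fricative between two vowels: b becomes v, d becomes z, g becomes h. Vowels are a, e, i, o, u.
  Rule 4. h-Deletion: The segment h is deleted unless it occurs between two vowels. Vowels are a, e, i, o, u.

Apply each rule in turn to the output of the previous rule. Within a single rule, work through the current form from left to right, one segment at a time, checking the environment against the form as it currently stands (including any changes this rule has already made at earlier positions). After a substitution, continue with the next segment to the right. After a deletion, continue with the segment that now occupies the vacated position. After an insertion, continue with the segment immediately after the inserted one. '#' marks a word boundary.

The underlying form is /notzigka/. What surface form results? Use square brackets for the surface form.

Rule 1 Progressive Voicing Assimilation: [notzigka] → [notsigga]
Rule 2 Degemination: [notsigga] → [notsiga]
Rule 3 Intervocalic Lenition: [notsiga] → [notsiha]
Rule 4 h-Deletion: no change — [notsiha]

[notsiha]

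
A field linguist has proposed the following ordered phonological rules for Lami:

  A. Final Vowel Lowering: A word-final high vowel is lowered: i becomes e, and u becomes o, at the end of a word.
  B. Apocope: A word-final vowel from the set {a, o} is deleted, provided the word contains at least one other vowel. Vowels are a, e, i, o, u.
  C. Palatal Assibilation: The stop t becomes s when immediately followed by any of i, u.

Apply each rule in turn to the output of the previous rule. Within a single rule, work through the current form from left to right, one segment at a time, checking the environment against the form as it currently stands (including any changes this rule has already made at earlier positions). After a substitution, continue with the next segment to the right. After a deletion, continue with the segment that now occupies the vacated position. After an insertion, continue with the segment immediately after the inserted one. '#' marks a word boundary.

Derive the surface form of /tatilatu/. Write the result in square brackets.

A Final Vowel Lowering: [tatilatu] → [tatilato]
B Apocope: [tatilato] → [tatilat]
C Palatal Assibilation: [tatilat] → [tasilat]

[tasilat]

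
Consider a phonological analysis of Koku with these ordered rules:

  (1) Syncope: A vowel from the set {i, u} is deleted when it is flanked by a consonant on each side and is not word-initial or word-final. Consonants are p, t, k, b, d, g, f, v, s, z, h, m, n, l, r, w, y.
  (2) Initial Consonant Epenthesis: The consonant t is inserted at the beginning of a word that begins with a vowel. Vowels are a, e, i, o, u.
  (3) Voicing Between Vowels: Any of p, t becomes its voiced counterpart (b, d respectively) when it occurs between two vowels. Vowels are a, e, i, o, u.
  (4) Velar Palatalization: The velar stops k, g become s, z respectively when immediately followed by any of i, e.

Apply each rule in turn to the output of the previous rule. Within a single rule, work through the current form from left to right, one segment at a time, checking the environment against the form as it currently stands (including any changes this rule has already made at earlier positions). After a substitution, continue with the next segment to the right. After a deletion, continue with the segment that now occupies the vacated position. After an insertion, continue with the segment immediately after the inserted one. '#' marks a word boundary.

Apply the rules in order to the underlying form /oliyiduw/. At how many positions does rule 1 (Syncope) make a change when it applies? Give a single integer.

(1) Syncope: [oliyiduw] → [olydw]
(2) Initial Consonant Epenthesis: [olydw] → [tolydw]
(3) Voicing Between Vowels: no change — [tolydw]
(4) Velar Palatalization: no change — [tolydw]
Rule 1 changed 3 position(s).

3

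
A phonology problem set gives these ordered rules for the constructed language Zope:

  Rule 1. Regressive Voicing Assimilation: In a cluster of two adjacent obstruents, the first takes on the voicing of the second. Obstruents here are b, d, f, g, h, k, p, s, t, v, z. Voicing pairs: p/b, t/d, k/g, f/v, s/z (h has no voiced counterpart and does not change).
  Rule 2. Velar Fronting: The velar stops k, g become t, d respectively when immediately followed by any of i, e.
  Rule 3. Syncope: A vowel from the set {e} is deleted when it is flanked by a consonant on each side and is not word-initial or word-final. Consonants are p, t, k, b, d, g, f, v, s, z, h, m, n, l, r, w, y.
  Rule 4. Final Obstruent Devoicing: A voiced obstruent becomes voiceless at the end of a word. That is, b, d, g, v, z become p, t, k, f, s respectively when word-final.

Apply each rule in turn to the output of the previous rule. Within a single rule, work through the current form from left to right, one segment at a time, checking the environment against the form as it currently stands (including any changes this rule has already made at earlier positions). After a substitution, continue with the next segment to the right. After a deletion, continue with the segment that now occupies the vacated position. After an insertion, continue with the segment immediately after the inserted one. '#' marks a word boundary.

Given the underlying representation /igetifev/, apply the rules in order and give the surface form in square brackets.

[idtiff]

Rule 1 Regressive Voicing Assimilation: no change — [igetifev]
Rule 2 Velar Fronting: [igetifev] → [idetifev]
Rule 3 Syncope: [idetifev] → [idtifv]
Rule 4 Final Obstruent Devoicing: [idtifv] → [idtiff]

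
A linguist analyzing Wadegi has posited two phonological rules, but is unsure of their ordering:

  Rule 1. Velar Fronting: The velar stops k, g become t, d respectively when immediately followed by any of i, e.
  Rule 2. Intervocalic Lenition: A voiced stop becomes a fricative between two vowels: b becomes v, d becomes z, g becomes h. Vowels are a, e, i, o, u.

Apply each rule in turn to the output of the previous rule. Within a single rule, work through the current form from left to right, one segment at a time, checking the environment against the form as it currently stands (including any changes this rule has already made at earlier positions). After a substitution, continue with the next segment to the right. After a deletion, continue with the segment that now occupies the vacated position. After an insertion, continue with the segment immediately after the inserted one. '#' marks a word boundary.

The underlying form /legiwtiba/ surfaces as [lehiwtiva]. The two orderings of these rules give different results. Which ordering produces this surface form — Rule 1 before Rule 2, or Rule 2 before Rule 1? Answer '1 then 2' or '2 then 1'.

2 then 1

Order 1 then 2:
  1 Velar Fronting: [legiwtiba] → [lediwtiba]
  2 Intervocalic Lenition: [lediwtiba] → [leziwtiva]
  result: [leziwtiva]
Order 2 then 1:
  2 Intervocalic Lenition: [legiwtiba] → [lehiwtiva]
  1 Velar Fronting: no change — [lehiwtiva]
  result: [lehiwtiva]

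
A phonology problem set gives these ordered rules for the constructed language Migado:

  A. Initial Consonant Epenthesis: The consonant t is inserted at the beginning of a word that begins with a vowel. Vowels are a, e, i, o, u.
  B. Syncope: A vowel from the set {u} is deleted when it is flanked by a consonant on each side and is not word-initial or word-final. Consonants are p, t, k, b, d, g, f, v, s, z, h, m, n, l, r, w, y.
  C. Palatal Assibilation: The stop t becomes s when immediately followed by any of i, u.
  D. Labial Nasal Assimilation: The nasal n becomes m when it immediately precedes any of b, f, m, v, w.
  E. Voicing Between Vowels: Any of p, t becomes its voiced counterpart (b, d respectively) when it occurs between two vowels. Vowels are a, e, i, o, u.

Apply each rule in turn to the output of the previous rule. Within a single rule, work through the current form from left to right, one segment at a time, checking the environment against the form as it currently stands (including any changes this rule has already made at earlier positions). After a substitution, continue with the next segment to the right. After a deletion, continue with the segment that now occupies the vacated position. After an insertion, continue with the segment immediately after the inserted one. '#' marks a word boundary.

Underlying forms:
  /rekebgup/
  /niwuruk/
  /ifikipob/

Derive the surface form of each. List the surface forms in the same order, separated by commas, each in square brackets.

[rekebgp], [niwrk], [sifikibob]

/rekebgup/:
  A Initial Consonant Epenthesis: no change — [rekebgup]
  B Syncope: [rekebgup] → [rekebgp]
  C Palatal Assibilation: no change — [rekebgp]
  D Labial Nasal Assimilation: no change — [rekebgp]
  E Voicing Between Vowels: no change — [rekebgp]
/niwuruk/:
  A Initial Consonant Epenthesis: no change — [niwuruk]
  B Syncope: [niwuruk] → [niwrk]
  C Palatal Assibilation: no change — [niwrk]
  D Labial Nasal Assimilation: no change — [niwrk]
  E Voicing Between Vowels: no change — [niwrk]
/ifikipob/:
  A Initial Consonant Epenthesis: [ifikipob] → [tifikipob]
  B Syncope: no change — [tifikipob]
  C Palatal Assibilation: [tifikipob] → [sifikipob]
  D Labial Nasal Assimilation: no change — [sifikipob]
  E Voicing Between Vowels: [sifikipob] → [sifikibob]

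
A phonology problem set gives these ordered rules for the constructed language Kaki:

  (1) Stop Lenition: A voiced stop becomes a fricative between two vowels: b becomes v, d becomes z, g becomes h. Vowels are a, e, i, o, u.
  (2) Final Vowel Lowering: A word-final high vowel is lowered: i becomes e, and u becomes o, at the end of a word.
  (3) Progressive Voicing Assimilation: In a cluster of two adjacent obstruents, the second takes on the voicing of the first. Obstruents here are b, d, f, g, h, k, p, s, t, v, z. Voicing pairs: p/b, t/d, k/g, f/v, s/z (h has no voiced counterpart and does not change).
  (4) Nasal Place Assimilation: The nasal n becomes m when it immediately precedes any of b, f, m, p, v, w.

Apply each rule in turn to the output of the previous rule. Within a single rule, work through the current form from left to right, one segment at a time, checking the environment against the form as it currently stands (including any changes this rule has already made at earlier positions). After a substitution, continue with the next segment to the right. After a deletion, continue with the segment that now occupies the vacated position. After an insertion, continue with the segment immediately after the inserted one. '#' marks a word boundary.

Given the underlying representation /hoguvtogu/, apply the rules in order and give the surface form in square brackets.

(1) Stop Lenition: [hoguvtogu] → [hohuvtohu]
(2) Final Vowel Lowering: [hohuvtohu] → [hohuvtoho]
(3) Progressive Voicing Assimilation: [hohuvtoho] → [hohuvdoho]
(4) Nasal Place Assimilation: no change — [hohuvdoho]

[hohuvdoho]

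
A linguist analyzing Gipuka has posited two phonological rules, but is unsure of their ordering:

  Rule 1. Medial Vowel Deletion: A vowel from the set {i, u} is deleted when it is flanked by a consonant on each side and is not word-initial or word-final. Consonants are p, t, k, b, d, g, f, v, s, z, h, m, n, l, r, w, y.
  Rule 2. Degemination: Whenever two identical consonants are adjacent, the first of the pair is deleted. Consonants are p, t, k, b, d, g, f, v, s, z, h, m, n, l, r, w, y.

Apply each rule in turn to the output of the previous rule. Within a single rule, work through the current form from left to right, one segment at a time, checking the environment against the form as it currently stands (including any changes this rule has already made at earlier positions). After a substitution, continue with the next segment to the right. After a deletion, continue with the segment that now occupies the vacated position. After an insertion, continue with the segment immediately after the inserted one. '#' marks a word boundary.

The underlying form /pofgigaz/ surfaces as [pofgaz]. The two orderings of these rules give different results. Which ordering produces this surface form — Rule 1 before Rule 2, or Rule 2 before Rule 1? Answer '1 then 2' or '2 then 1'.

1 then 2

Order 1 then 2:
  1 Medial Vowel Deletion: [pofgigaz] → [pofggaz]
  2 Degemination: [pofggaz] → [pofgaz]
  result: [pofgaz]
Order 2 then 1:
  2 Degemination: no change — [pofgigaz]
  1 Medial Vowel Deletion: [pofgigaz] → [pofggaz]
  result: [pofggaz]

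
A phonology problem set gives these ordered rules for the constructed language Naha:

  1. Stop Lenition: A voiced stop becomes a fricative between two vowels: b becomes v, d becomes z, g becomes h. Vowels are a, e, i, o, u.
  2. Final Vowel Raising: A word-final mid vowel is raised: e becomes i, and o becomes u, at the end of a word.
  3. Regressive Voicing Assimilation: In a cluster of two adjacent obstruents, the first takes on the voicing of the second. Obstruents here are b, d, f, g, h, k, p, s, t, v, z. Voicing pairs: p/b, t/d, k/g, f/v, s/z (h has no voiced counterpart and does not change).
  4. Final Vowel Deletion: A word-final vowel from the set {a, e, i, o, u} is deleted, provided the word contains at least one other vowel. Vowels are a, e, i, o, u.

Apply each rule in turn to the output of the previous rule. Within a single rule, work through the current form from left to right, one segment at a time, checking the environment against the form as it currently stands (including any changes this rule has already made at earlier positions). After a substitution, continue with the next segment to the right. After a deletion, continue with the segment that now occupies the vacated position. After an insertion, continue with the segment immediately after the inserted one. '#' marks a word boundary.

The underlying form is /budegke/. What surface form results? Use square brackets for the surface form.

1 Stop Lenition: [budegke] → [buzegke]
2 Final Vowel Raising: [buzegke] → [buzegki]
3 Regressive Voicing Assimilation: [buzegki] → [buzekki]
4 Final Vowel Deletion: [buzekki] → [buzekk]

[buzekk]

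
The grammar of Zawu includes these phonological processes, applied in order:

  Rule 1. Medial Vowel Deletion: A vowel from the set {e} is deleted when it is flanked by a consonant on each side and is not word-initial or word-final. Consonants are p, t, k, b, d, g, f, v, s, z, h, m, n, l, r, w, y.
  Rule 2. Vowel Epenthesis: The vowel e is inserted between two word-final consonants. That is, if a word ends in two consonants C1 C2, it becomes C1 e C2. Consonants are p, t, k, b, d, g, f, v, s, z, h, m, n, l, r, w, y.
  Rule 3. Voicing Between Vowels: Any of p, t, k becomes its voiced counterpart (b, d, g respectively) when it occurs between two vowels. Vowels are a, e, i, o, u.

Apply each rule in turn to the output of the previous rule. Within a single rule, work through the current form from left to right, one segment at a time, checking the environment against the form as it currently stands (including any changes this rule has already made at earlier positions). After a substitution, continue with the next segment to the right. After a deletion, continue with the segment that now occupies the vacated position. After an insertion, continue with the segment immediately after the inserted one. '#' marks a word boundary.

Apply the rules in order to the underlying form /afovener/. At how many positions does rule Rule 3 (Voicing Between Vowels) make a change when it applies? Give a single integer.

Rule 1 Medial Vowel Deletion: [afovener] → [afovnr]
Rule 2 Vowel Epenthesis: [afovnr] → [afovner]
Rule 3 Voicing Between Vowels: no change — [afovner]
Rule Rule 3 changed 0 position(s).

0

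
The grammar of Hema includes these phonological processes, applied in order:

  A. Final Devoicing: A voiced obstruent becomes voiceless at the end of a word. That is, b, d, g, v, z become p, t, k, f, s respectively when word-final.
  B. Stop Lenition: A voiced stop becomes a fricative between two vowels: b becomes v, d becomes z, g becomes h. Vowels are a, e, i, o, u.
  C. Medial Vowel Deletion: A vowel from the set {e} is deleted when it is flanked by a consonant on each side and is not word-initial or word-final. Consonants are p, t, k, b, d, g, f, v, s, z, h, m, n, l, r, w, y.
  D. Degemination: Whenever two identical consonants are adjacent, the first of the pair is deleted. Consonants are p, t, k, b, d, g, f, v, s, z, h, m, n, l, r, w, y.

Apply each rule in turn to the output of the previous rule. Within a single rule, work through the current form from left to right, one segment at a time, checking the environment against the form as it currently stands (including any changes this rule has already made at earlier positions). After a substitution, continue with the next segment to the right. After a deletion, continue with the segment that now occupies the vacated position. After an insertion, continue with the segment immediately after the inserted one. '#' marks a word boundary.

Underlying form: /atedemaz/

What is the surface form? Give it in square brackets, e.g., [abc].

A Final Devoicing: [atedemaz] → [atedemas]
B Stop Lenition: [atedemas] → [atezemas]
C Medial Vowel Deletion: [atezemas] → [atzmas]
D Degemination: no change — [atzmas]

[atzmas]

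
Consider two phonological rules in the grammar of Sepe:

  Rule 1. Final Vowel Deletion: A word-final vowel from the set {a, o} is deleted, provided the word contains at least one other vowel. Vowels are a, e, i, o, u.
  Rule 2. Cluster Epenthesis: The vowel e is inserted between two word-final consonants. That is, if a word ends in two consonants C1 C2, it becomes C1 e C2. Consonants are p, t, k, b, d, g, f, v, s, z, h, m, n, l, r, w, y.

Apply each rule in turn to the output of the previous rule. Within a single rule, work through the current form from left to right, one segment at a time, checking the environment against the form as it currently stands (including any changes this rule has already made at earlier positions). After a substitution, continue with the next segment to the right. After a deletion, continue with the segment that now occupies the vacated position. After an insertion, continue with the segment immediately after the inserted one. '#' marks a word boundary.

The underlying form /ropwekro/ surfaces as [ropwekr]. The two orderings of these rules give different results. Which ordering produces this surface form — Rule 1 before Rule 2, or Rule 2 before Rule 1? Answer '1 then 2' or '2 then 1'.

2 then 1

Order 1 then 2:
  1 Final Vowel Deletion: [ropwekro] → [ropwekr]
  2 Cluster Epenthesis: [ropwekr] → [ropweker]
  result: [ropweker]
Order 2 then 1:
  2 Cluster Epenthesis: no change — [ropwekro]
  1 Final Vowel Deletion: [ropwekro] → [ropwekr]
  result: [ropwekr]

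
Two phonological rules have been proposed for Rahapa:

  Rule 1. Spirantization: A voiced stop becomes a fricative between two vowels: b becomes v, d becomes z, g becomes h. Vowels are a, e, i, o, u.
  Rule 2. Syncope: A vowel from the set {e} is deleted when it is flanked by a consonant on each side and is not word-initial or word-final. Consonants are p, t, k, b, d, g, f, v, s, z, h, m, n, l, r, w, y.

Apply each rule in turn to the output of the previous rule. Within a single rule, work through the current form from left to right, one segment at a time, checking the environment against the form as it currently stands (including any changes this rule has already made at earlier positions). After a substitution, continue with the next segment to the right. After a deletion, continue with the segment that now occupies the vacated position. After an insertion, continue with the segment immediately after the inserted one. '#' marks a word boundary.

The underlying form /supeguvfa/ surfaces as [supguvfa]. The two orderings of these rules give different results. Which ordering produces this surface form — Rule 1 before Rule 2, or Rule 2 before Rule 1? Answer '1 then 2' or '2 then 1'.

2 then 1

Order 1 then 2:
  1 Spirantization: [supeguvfa] → [supehuvfa]
  2 Syncope: [supehuvfa] → [suphuvfa]
  result: [suphuvfa]
Order 2 then 1:
  2 Syncope: [supeguvfa] → [supguvfa]
  1 Spirantization: no change — [supguvfa]
  result: [supguvfa]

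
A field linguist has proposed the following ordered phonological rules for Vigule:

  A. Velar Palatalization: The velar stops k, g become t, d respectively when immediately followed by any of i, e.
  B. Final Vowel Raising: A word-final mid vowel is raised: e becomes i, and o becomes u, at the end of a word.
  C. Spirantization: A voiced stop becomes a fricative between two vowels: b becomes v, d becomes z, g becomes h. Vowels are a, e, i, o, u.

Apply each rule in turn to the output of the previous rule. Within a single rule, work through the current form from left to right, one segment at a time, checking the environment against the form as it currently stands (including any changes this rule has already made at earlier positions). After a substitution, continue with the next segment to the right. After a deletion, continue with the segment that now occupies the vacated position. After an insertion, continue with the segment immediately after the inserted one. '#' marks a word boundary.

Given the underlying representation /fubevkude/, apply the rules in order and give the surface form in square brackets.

[fuvevkuzi]

A Velar Palatalization: no change — [fubevkude]
B Final Vowel Raising: [fubevkude] → [fubevkudi]
C Spirantization: [fubevkudi] → [fuvevkuzi]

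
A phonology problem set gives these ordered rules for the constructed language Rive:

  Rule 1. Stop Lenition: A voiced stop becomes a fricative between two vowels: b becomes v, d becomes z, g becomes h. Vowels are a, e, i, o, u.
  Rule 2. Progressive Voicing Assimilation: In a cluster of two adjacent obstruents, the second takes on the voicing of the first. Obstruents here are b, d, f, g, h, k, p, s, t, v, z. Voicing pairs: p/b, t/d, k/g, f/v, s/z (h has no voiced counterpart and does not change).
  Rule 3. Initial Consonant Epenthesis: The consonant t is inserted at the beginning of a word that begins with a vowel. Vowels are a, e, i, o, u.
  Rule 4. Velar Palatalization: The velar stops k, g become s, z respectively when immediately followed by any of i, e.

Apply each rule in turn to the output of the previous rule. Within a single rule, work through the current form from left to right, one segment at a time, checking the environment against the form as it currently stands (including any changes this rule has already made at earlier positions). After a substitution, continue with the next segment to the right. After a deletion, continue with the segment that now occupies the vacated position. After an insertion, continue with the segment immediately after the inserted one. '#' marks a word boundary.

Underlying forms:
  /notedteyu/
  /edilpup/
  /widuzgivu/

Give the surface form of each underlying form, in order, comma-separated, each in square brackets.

[noteddeyu], [tezilpup], [wizuzzivu]

/notedteyu/:
  Rule 1 Stop Lenition: no change — [notedteyu]
  Rule 2 Progressive Voicing Assimilation: [notedteyu] → [noteddeyu]
  Rule 3 Initial Consonant Epenthesis: no change — [noteddeyu]
  Rule 4 Velar Palatalization: no change — [noteddeyu]
/edilpup/:
  Rule 1 Stop Lenition: [edilpup] → [ezilpup]
  Rule 2 Progressive Voicing Assimilation: no change — [ezilpup]
  Rule 3 Initial Consonant Epenthesis: [ezilpup] → [tezilpup]
  Rule 4 Velar Palatalization: no change — [tezilpup]
/widuzgivu/:
  Rule 1 Stop Lenition: [widuzgivu] → [wizuzgivu]
  Rule 2 Progressive Voicing Assimilation: no change — [wizuzgivu]
  Rule 3 Initial Consonant Epenthesis: no change — [wizuzgivu]
  Rule 4 Velar Palatalization: [wizuzgivu] → [wizuzzivu]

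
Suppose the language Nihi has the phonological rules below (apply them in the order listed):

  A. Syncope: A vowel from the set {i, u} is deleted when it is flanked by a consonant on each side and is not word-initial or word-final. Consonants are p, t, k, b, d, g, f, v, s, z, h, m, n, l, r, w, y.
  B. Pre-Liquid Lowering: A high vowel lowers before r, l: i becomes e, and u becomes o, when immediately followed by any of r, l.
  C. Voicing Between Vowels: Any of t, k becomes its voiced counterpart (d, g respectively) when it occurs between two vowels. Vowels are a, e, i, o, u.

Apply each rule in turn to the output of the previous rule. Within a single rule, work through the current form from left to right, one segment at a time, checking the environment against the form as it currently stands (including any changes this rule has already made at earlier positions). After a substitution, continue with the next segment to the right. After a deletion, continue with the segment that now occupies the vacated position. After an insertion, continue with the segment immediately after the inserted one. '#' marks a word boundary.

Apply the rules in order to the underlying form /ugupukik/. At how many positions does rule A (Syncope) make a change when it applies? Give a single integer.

3

A Syncope: [ugupukik] → [ugpkk]
B Pre-Liquid Lowering: no change — [ugpkk]
C Voicing Between Vowels: no change — [ugpkk]
Rule A changed 3 position(s).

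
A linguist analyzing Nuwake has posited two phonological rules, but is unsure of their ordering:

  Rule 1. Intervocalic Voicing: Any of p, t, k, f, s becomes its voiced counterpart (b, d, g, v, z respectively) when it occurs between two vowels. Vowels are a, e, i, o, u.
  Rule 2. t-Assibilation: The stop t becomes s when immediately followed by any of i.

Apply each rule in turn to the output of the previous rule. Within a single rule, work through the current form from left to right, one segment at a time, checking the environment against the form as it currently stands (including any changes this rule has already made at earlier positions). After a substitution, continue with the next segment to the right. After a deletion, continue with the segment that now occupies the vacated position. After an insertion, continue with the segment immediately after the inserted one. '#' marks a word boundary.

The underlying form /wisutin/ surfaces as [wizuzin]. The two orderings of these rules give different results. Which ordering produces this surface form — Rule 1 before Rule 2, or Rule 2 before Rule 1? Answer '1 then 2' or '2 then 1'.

Order 1 then 2:
  1 Intervocalic Voicing: [wisutin] → [wizudin]
  2 t-Assibilation: no change — [wizudin]
  result: [wizudin]
Order 2 then 1:
  2 t-Assibilation: [wisutin] → [wisusin]
  1 Intervocalic Voicing: [wisusin] → [wizuzin]
  result: [wizuzin]

2 then 1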